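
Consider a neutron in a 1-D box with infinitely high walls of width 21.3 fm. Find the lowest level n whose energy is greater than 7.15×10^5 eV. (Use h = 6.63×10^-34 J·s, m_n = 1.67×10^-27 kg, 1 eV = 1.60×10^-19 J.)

n = 2

E_1 = h²/(8m_nL²) = 7.252×10^-14 J = 4.533×10^5 eV.
Need n² > 7.15×10^5/4.533×10^5 = 1.577, i.e. n > 1.256.
The smallest integer satisfying this is n = 2.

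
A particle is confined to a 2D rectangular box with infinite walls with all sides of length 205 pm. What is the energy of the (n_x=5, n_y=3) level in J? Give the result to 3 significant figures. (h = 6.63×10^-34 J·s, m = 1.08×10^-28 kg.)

E = 4.12×10^-19 J

For a 2D rectangular well E = (h²/8m)·Σ n_i²/L_i² = (6.63×10^-34)²/(8·1.08×10^-28) · [5²/(205 pm)² + 3²/(205 pm)²].
Evaluating gives E = 4.12×10^-19 J.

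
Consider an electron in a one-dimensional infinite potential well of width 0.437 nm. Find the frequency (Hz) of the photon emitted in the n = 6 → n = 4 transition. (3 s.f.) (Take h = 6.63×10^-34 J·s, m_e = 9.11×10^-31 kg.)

f = 9.53×10^15 Hz

E_1 = h²/(8m_eL²) = 3.158×10^-19 J and ΔE = (6² − 4²)E_1 = 6.316×10^-18 J.
f = ΔE/h = 6.316×10^-18/6.63×10^-34 = 9.53×10^15 Hz.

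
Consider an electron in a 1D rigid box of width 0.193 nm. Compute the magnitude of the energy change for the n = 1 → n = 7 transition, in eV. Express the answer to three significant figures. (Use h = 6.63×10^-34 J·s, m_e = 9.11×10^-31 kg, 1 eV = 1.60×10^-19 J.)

E_1 = h²/(8m_eL²) = 1.619×10^-18 J.
|ΔE| = |1² − 7²|·E_1 = 48·1.619×10^-18 J = 7.771×10^-17 J = 486 eV.

|ΔE| = 486 eV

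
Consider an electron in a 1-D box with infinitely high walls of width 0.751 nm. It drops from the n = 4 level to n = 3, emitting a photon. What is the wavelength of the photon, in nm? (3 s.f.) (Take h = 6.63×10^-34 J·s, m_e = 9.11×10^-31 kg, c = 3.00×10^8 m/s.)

λ = 266 nm

E_1 = h²/(8m_eL²) = 1.069×10^-19 J, so ΔE = (4² − 3²)E_1 = 7.483×10^-19 J.
λ = hc/ΔE = (6.63×10^-34·3.00×10^8)/7.483×10^-19 = 2.66×10^-7 m = 266 nm.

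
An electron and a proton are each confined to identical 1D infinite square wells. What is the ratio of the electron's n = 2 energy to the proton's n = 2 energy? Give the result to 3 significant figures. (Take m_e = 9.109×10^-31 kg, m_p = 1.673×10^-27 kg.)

1.84×10^3

E_n ∝ 1/m at fixed n and L, so the ratio is m_p/m_e = 1.673×10^-27/9.109×10^-31 = 1.84×10^3.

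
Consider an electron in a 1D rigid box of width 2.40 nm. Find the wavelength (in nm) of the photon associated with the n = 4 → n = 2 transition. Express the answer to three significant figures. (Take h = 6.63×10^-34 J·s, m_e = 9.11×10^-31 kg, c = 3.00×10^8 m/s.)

λ = 1.58×10^3 nm

E_1 = h²/(8m_eL²) = 1.047×10^-20 J, so ΔE = (4² − 2²)E_1 = 1.256×10^-19 J.
λ = hc/ΔE = (6.63×10^-34·3.00×10^8)/1.256×10^-19 = 1.58×10^-6 m = 1.58×10^3 nm.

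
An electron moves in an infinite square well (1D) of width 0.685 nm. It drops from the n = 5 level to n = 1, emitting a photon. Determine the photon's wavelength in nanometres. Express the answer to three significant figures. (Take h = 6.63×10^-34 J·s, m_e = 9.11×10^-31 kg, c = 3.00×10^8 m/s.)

λ = 64.5 nm

E_1 = h²/(8m_eL²) = 1.285×10^-19 J, so ΔE = (5² − 1²)E_1 = 3.084×10^-18 J.
λ = hc/ΔE = (6.63×10^-34·3.00×10^8)/3.084×10^-18 = 6.45×10^-8 m = 64.5 nm.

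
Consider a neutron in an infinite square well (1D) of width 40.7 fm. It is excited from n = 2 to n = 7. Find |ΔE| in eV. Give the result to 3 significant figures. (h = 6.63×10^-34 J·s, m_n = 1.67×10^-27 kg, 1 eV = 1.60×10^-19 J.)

|ΔE| = 5.59×10^6 eV

E_1 = h²/(8m_nL²) = 1.986×10^-14 J.
|ΔE| = |2² − 7²|·E_1 = 45·1.986×10^-14 J = 8.937×10^-13 J = 5.59×10^6 eV.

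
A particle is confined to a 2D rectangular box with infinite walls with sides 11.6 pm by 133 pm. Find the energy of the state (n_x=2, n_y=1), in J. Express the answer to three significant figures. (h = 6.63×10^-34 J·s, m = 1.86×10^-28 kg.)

For a 2D rectangular well E = (h²/8m)·Σ n_i²/L_i² = (6.63×10^-34)²/(8·1.86×10^-28) · [2²/(11.6 pm)² + 1²/(133 pm)²].
Evaluating gives E = 8.80×10^-18 J.

E = 8.80×10^-18 J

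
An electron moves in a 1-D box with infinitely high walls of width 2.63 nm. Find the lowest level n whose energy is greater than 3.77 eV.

E_1 = h²/(8m_eL²) = 8.710×10^-21 J = 0.05437 eV.
Need n² > 3.77/0.05437 = 69.34, i.e. n > 8.327.
The smallest integer satisfying this is n = 9.

n = 9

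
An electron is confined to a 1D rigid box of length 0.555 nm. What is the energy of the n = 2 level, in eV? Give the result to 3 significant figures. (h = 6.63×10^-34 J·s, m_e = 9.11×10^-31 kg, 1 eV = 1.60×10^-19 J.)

For an infinite well E_n = n²h²/(8m_eL²), so E_1 = h²/(8m_eL²) = (6.63×10^-34)²/(8·9.11×10^-31·(5.55×10^-10 m)²) = 1.958×10^-19 J.
Then E_2 = 2²·E_1 = 4·1.958×10^-19 J = 7.832×10^-19 J.
Converting, E_2 = 7.832×10^-19 J / (1.60×10^-19 J/eV) = 4.90 eV.

E_2 = 4.90 eV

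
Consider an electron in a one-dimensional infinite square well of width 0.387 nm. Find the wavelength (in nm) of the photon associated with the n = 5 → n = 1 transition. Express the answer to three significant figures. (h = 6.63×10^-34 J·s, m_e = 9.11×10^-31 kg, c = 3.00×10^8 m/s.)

E_1 = h²/(8m_eL²) = 4.027×10^-19 J, so ΔE = (5² − 1²)E_1 = 9.665×10^-18 J.
λ = hc/ΔE = (6.63×10^-34·3.00×10^8)/9.665×10^-18 = 2.06×10^-8 m = 20.6 nm.

λ = 20.6 nm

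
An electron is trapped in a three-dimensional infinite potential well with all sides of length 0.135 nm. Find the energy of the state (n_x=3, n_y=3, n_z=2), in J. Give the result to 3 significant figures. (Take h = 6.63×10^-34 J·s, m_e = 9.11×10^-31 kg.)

E = 7.28×10^-17 J

For a 3D rectangular well E = (h²/8m_e)·Σ n_i²/L_i² = (6.63×10^-34)²/(8·9.11×10^-31) · [3²/(0.135 nm)² + 3²/(0.135 nm)² + 2²/(0.135 nm)²].
Evaluating gives E = 7.28×10^-17 J.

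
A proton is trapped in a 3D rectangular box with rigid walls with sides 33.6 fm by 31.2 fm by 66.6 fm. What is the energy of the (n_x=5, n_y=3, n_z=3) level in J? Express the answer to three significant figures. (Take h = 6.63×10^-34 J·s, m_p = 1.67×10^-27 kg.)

For a 3D rectangular well E = (h²/8m_p)·Σ n_i²/L_i² = (6.63×10^-34)²/(8·1.67×10^-27) · [5²/(33.6 fm)² + 3²/(31.2 fm)² + 3²/(66.6 fm)²].
Evaluating gives E = 1.10×10^-12 J.

E = 1.10×10^-12 J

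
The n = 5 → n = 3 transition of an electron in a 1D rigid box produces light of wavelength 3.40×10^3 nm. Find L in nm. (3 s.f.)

The photon carries ΔE = hc/λ = 6.626×10^-34·2.998×10^8/3.40×10^-6 m = 5.843×10^-20 J.
Since ΔE = (5² − 3²)E_1, E_1 = 3.652×10^-21 J, and L = h/√(8m_eE_1) = 4.06×10^-9 m = 4.06 nm.

L = 4.06 nm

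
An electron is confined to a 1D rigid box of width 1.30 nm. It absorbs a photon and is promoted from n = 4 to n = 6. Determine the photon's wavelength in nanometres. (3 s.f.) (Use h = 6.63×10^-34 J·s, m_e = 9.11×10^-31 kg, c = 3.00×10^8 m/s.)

E_1 = h²/(8m_eL²) = 3.569×10^-20 J, so ΔE = (6² − 4²)E_1 = 7.138×10^-19 J.
λ = hc/ΔE = (6.63×10^-34·3.00×10^8)/7.138×10^-19 = 2.79×10^-7 m = 279 nm.

λ = 279 nm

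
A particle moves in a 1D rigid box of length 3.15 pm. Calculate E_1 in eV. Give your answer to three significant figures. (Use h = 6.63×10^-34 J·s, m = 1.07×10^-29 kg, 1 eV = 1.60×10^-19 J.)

For an infinite well E_n = n²h²/(8mL²), so E_1 = h²/(8mL²) = (6.63×10^-34)²/(8·1.07×10^-29·(3.15×10^-12 m)²) = 5.175×10^-16 J.
Converting, E_1 = 5.175×10^-16 J / (1.60×10^-19 J/eV) = 3.23×10^3 eV.

E_1 = 3.23×10^3 eV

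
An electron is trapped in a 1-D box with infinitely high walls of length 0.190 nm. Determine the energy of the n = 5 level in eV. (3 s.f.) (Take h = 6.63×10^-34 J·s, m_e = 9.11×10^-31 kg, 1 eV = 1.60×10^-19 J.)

For an infinite well E_n = n²h²/(8m_eL²), so E_1 = h²/(8m_eL²) = (6.63×10^-34)²/(8·9.11×10^-31·(1.90×10^-10 m)²) = 1.671×10^-18 J.
Then E_5 = 5²·E_1 = 25·1.671×10^-18 J = 4.177×10^-17 J.
Converting, E_5 = 4.177×10^-17 J / (1.60×10^-19 J/eV) = 261 eV.

E_5 = 261 eV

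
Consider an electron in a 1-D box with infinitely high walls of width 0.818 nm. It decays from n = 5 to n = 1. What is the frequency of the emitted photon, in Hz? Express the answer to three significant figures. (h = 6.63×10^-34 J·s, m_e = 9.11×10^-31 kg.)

E_1 = h²/(8m_eL²) = 9.014×10^-20 J and ΔE = (5² − 1²)E_1 = 2.163×10^-18 J.
f = ΔE/h = 2.163×10^-18/6.63×10^-34 = 3.26×10^15 Hz.

f = 3.26×10^15 Hz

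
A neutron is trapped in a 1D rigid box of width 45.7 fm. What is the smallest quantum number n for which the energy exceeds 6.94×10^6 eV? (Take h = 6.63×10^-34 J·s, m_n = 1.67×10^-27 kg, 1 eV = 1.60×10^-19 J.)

E_1 = h²/(8m_nL²) = 1.575×10^-14 J = 9.844×10^4 eV.
Need n² > 6.94×10^6/9.844×10^4 = 70.50, i.e. n > 8.396.
The smallest integer satisfying this is n = 9.

n = 9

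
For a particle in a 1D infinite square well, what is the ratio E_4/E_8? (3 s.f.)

0.250

E_n ∝ n², so E_4/E_8 = 4²/8² = 16/64 = 0.250.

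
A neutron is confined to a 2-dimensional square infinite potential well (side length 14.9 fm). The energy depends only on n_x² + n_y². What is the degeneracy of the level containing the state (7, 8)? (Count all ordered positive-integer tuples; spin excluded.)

The level has n_x² + n_y² = 113. The ordered positive-integer solutions are (7, 8), (8, 7).
That gives 2 states.

degeneracy = 2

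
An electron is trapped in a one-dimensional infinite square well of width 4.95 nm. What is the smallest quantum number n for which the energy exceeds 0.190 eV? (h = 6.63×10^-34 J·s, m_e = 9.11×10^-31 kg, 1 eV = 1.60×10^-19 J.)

n = 4

E_1 = h²/(8m_eL²) = 2.462×10^-21 J = 0.01539 eV.
Need n² > 0.190/0.01539 = 12.35, i.e. n > 3.514.
The smallest integer satisfying this is n = 4.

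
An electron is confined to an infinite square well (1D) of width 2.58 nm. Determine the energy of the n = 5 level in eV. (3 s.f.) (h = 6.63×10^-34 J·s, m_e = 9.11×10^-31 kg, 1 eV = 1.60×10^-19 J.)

For an infinite well E_n = n²h²/(8m_eL²), so E_1 = h²/(8m_eL²) = (6.63×10^-34)²/(8·9.11×10^-31·(2.58×10^-9 m)²) = 9.061×10^-21 J.
Then E_5 = 5²·E_1 = 25·9.061×10^-21 J = 2.265×10^-19 J.
Converting, E_5 = 2.265×10^-19 J / (1.60×10^-19 J/eV) = 1.42 eV.

E_5 = 1.42 eV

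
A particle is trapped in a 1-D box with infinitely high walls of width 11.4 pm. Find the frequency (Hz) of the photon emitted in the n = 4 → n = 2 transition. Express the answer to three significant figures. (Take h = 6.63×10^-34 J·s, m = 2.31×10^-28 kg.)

f = 3.31×10^16 Hz

E_1 = h²/(8mL²) = 1.830×10^-18 J and ΔE = (4² − 2²)E_1 = 2.196×10^-17 J.
f = ΔE/h = 2.196×10^-17/6.63×10^-34 = 3.31×10^16 Hz.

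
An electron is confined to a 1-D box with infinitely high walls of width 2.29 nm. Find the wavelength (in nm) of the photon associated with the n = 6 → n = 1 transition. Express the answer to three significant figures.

λ = 494 nm

E_1 = h²/(8m_eL²) = 1.149×10^-20 J, so ΔE = (6² − 1²)E_1 = 4.022×10^-19 J.
λ = hc/ΔE = (6.626×10^-34·2.998×10^8)/4.022×10^-19 = 4.94×10^-7 m = 494 nm.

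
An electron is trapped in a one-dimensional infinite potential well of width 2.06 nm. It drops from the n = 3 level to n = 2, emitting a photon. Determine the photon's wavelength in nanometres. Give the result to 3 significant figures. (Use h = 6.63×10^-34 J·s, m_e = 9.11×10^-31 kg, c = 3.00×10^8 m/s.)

E_1 = h²/(8m_eL²) = 1.421×10^-20 J, so ΔE = (3² − 2²)E_1 = 7.105×10^-20 J.
λ = hc/ΔE = (6.63×10^-34·3.00×10^8)/7.105×10^-20 = 2.80×10^-6 m = 2.80×10^3 nm.

λ = 2.80×10^3 nm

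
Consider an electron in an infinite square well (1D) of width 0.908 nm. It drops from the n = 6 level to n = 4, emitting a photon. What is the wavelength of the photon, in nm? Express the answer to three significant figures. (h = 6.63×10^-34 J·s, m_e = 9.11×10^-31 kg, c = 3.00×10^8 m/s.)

E_1 = h²/(8m_eL²) = 7.316×10^-20 J, so ΔE = (6² − 4²)E_1 = 1.463×10^-18 J.
λ = hc/ΔE = (6.63×10^-34·3.00×10^8)/1.463×10^-18 = 1.36×10^-7 m = 136 nm.

λ = 136 nm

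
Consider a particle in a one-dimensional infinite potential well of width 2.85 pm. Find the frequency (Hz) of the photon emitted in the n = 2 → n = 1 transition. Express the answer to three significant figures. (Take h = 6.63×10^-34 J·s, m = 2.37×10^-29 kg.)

E_1 = h²/(8mL²) = 2.854×10^-16 J and ΔE = (2² − 1²)E_1 = 8.562×10^-16 J.
f = ΔE/h = 8.562×10^-16/6.63×10^-34 = 1.29×10^18 Hz.

f = 1.29×10^18 Hz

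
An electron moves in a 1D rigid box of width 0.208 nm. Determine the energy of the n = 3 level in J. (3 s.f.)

E_3 = 1.25×10^-17 J

For an infinite well E_n = n²h²/(8m_eL²), so E_1 = h²/(8m_eL²) = (6.626×10^-34)²/(8·9.109×10^-31·(2.08×10^-10 m)²) = 1.393×10^-18 J.
Then E_3 = 3²·E_1 = 9·1.393×10^-18 J = 1.25×10^-17 J.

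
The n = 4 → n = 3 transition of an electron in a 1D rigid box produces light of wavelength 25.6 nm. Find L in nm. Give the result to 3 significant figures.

The photon carries ΔE = hc/λ = 6.626×10^-34·2.998×10^8/2.56×10^-8 m = 7.760×10^-18 J.
Since ΔE = (4² − 3²)E_1, E_1 = 1.109×10^-18 J, and L = h/√(8m_eE_1) = 2.33×10^-10 m = 0.233 nm.

L = 0.233 nm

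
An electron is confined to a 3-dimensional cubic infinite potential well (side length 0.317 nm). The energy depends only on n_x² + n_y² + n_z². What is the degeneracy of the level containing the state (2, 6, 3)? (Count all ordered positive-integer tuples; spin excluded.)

The level has n_x² + n_y² + n_z² = 49. The ordered positive-integer solutions are (2, 3, 6), (2, 6, 3), (3, 2, 6), (3, 6, 2), (6, 2, 3), (6, 3, 2).
That gives 6 states.

degeneracy = 6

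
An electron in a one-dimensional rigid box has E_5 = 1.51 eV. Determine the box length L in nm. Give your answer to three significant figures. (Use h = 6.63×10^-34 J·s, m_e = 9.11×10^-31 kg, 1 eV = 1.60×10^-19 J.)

From E_n = n²h²/(8m_eL²), L = n·h/√(8m_eE_n).
E_5 = 1.51 eV = 2.416×10^-19 J, so L = 5·6.63×10^-34/√(8·9.11×10^-31·2.416×10^-19) = 2.50×10^-9 m = 2.50 nm.

L = 2.50 nm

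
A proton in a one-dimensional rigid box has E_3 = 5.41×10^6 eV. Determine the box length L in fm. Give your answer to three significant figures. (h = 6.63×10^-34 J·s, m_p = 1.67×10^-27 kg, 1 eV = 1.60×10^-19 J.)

From E_n = n²h²/(8m_pL²), L = n·h/√(8m_pE_n).
E_3 = 5.41×10^6 eV = 8.656×10^-13 J, so L = 3·6.63×10^-34/√(8·1.67×10^-27·8.656×10^-13) = 1.85×10^-14 m = 18.5 fm.

L = 18.5 fm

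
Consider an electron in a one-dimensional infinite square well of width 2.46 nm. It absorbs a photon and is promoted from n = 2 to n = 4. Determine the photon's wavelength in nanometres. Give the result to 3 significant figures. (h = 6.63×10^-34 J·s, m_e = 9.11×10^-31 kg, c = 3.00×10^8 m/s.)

E_1 = h²/(8m_eL²) = 9.967×10^-21 J, so ΔE = (4² − 2²)E_1 = 1.196×10^-19 J.
λ = hc/ΔE = (6.63×10^-34·3.00×10^8)/1.196×10^-19 = 1.66×10^-6 m = 1.66×10^3 nm.

λ = 1.66×10^3 nm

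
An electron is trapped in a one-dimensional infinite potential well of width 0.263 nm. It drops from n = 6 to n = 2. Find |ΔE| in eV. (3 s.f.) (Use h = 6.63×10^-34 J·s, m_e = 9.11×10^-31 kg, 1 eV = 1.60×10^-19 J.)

|ΔE| = 174 eV

E_1 = h²/(8m_eL²) = 8.720×10^-19 J.
|ΔE| = |6² − 2²|·E_1 = 32·8.720×10^-19 J = 2.790×10^-17 J = 174 eV.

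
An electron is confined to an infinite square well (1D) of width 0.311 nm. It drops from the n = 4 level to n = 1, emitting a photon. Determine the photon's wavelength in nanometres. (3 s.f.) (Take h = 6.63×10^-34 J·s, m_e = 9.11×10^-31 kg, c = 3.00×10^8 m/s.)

λ = 21.3 nm

E_1 = h²/(8m_eL²) = 6.236×10^-19 J, so ΔE = (4² − 1²)E_1 = 9.354×10^-18 J.
λ = hc/ΔE = (6.63×10^-34·3.00×10^8)/9.354×10^-18 = 2.13×10^-8 m = 21.3 nm.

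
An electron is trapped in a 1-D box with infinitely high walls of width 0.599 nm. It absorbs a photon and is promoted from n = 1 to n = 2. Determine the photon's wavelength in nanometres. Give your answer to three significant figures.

λ = 394 nm

E_1 = h²/(8m_eL²) = 1.679×10^-19 J, so ΔE = (2² − 1²)E_1 = 5.037×10^-19 J.
λ = hc/ΔE = (6.626×10^-34·2.998×10^8)/5.037×10^-19 = 3.94×10^-7 m = 394 nm.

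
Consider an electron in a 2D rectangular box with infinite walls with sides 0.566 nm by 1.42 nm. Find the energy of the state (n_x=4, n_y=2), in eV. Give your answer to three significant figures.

E = 19.5 eV

For a 2D rectangular well E = (h²/8m_e)·Σ n_i²/L_i² = (6.626×10^-34)²/(8·9.109×10^-31) · [4²/(0.566 nm)² + 2²/(1.42 nm)²].
Evaluating gives E = 3.129×10^-18 J = 19.5 eV.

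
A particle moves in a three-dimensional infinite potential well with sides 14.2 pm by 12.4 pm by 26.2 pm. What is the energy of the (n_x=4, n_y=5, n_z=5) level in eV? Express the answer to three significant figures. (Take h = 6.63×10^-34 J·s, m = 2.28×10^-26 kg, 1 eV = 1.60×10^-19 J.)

E = 4.19 eV

For a 3D rectangular well E = (h²/8m)·Σ n_i²/L_i² = (6.63×10^-34)²/(8·2.28×10^-26) · [4²/(14.2 pm)² + 5²/(12.4 pm)² + 5²/(26.2 pm)²].
Evaluating gives E = 6.708×10^-19 J = 4.19 eV.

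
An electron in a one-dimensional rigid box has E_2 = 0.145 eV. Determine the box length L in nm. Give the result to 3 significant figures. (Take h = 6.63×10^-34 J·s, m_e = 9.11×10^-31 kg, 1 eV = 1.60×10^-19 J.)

L = 3.22 nm

From E_n = n²h²/(8m_eL²), L = n·h/√(8m_eE_n).
E_2 = 0.145 eV = 2.320×10^-20 J, so L = 2·6.63×10^-34/√(8·9.11×10^-31·2.320×10^-20) = 3.22×10^-9 m = 3.22 nm.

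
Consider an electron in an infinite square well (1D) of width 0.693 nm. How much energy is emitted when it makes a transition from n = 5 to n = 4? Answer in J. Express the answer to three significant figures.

|ΔE| = 1.13×10^-18 J

E_1 = h²/(8m_eL²) = 1.255×10^-19 J.
|ΔE| = |5² − 4²|·E_1 = 9·1.255×10^-19 J = 1.13×10^-18 J.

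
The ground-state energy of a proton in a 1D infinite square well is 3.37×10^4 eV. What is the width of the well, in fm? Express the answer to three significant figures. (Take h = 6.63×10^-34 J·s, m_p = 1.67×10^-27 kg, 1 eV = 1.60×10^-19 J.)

L = 78.1 fm

From E_n = n²h²/(8m_pL²), L = n·h/√(8m_pE_n).
E_1 = 3.37×10^4 eV = 5.392×10^-15 J, so L = 1·6.63×10^-34/√(8·1.67×10^-27·5.392×10^-15) = 7.81×10^-14 m = 78.1 fm.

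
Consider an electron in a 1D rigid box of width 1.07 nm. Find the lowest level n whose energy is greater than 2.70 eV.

E_1 = h²/(8m_eL²) = 5.262×10^-20 J = 0.3285 eV.
Need n² > 2.70/0.3285 = 8.219, i.e. n > 2.867.
The smallest integer satisfying this is n = 3.

n = 3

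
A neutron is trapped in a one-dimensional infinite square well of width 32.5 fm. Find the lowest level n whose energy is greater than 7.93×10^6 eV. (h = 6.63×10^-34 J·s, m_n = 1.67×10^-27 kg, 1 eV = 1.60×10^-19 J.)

n = 7

E_1 = h²/(8m_nL²) = 3.115×10^-14 J = 1.947×10^5 eV.
Need n² > 7.93×10^6/1.947×10^5 = 40.73, i.e. n > 6.382.
The smallest integer satisfying this is n = 7.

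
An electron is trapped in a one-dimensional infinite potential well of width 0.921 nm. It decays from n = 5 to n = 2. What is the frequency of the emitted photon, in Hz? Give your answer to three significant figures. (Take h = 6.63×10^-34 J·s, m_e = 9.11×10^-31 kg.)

E_1 = h²/(8m_eL²) = 7.110×10^-20 J and ΔE = (5² − 2²)E_1 = 1.493×10^-18 J.
f = ΔE/h = 1.493×10^-18/6.63×10^-34 = 2.25×10^15 Hz.

f = 2.25×10^15 Hz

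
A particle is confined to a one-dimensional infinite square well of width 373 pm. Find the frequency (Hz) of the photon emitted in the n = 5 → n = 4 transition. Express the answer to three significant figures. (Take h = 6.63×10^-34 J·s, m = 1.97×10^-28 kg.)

f = 2.72×10^13 Hz

E_1 = h²/(8mL²) = 2.005×10^-21 J and ΔE = (5² − 4²)E_1 = 1.805×10^-20 J.
f = ΔE/h = 1.805×10^-20/6.63×10^-34 = 2.72×10^13 Hz.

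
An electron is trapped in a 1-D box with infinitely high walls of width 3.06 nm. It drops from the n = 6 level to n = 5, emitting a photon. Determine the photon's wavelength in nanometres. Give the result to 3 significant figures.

E_1 = h²/(8m_eL²) = 6.434×10^-21 J, so ΔE = (6² − 5²)E_1 = 7.077×10^-20 J.
λ = hc/ΔE = (6.626×10^-34·2.998×10^8)/7.077×10^-20 = 2.81×10^-6 m = 2.81×10^3 nm.

λ = 2.81×10^3 nm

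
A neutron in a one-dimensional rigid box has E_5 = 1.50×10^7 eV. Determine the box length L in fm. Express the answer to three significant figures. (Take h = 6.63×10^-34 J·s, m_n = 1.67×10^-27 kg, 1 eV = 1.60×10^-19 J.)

L = 18.5 fm

From E_n = n²h²/(8m_nL²), L = n·h/√(8m_nE_n).
E_5 = 1.50×10^7 eV = 2.400×10^-12 J, so L = 5·6.63×10^-34/√(8·1.67×10^-27·2.400×10^-12) = 1.85×10^-14 m = 18.5 fm.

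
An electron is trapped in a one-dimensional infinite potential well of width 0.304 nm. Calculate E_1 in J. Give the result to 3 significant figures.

E_1 = 6.52×10^-19 J

For an infinite well E_n = n²h²/(8m_eL²), so E_1 = h²/(8m_eL²) = (6.626×10^-34)²/(8·9.109×10^-31·(3.04×10^-10 m)²) = 6.519×10^-19 J.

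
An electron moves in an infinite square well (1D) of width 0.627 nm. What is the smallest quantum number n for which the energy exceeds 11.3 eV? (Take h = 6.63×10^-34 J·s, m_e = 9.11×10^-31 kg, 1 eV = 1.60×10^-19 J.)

n = 4

E_1 = h²/(8m_eL²) = 1.534×10^-19 J = 0.9587 eV.
Need n² > 11.3/0.9587 = 11.79, i.e. n > 3.434.
The smallest integer satisfying this is n = 4.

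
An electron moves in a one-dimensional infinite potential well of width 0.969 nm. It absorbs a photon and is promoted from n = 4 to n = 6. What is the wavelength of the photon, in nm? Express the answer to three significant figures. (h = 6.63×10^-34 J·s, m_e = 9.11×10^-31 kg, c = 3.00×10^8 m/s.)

E_1 = h²/(8m_eL²) = 6.423×10^-20 J, so ΔE = (6² − 4²)E_1 = 1.285×10^-18 J.
λ = hc/ΔE = (6.63×10^-34·3.00×10^8)/1.285×10^-18 = 1.55×10^-7 m = 155 nm.

λ = 155 nm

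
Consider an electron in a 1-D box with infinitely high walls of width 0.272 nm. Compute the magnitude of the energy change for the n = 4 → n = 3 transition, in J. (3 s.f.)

|ΔE| = 5.70×10^-18 J

E_1 = h²/(8m_eL²) = 8.143×10^-19 J.
|ΔE| = |4² − 3²|·E_1 = 7·8.143×10^-19 J = 5.70×10^-18 J.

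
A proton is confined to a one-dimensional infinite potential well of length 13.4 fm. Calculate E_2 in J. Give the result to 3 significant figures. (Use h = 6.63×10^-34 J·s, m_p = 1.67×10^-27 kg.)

E_2 = 7.33×10^-13 J

For an infinite well E_n = n²h²/(8m_pL²), so E_1 = h²/(8m_pL²) = (6.63×10^-34)²/(8·1.67×10^-27·(1.34×10^-14 m)²) = 1.832×10^-13 J.
Then E_2 = 2²·E_1 = 4·1.832×10^-13 J = 7.33×10^-13 J.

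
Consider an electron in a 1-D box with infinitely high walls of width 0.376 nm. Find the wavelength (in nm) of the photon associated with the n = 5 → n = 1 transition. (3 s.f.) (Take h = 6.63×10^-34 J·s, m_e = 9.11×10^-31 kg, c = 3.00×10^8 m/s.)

E_1 = h²/(8m_eL²) = 4.266×10^-19 J, so ΔE = (5² − 1²)E_1 = 1.024×10^-17 J.
λ = hc/ΔE = (6.63×10^-34·3.00×10^8)/1.024×10^-17 = 1.94×10^-8 m = 19.4 nm.

λ = 19.4 nm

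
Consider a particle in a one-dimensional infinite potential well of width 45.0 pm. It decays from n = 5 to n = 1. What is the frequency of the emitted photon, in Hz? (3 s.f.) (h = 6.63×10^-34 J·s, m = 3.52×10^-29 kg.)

E_1 = h²/(8mL²) = 7.708×10^-19 J and ΔE = (5² − 1²)E_1 = 1.850×10^-17 J.
f = ΔE/h = 1.850×10^-17/6.63×10^-34 = 2.79×10^16 Hz.

f = 2.79×10^16 Hz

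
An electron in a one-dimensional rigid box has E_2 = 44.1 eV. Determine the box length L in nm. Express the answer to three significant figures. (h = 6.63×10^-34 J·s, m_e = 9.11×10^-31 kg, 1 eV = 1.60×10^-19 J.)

L = 0.185 nm

From E_n = n²h²/(8m_eL²), L = n·h/√(8m_eE_n).
E_2 = 44.1 eV = 7.056×10^-18 J, so L = 2·6.63×10^-34/√(8·9.11×10^-31·7.056×10^-18) = 1.85×10^-10 m = 0.185 nm.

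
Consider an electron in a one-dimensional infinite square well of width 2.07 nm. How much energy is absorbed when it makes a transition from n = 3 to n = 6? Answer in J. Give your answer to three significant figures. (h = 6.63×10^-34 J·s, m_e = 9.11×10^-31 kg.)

E_1 = h²/(8m_eL²) = 1.408×10^-20 J.
|ΔE| = |3² − 6²|·E_1 = 27·1.408×10^-20 J = 3.80×10^-19 J.

|ΔE| = 3.80×10^-19 J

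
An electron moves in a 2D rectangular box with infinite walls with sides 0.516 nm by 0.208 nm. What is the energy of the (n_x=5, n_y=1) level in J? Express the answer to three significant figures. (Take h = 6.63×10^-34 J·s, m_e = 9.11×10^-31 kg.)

For a 2D rectangular well E = (h²/8m_e)·Σ n_i²/L_i² = (6.63×10^-34)²/(8·9.11×10^-31) · [5²/(0.516 nm)² + 1²/(0.208 nm)²].
Evaluating gives E = 7.06×10^-18 J.

E = 7.06×10^-18 J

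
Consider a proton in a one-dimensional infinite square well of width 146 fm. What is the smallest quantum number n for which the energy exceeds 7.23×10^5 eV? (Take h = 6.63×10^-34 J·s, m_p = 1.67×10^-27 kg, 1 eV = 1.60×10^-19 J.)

n = 9

E_1 = h²/(8m_pL²) = 1.544×10^-15 J = 9650 eV.
Need n² > 7.23×10^5/9650 = 74.92, i.e. n > 8.656.
The smallest integer satisfying this is n = 9.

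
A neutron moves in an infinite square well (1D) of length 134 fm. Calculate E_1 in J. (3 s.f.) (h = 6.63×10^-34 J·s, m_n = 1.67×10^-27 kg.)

For an infinite well E_n = n²h²/(8m_nL²), so E_1 = h²/(8m_nL²) = (6.63×10^-34)²/(8·1.67×10^-27·(1.34×10^-13 m)²) = 1.832×10^-15 J.

E_1 = 1.83×10^-15 J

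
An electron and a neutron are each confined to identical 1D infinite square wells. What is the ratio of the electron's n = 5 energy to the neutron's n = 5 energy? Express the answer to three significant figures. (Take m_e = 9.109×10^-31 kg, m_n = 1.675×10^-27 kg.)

E_n ∝ 1/m at fixed n and L, so the ratio is m_n/m_e = 1.675×10^-27/9.109×10^-31 = 1.84×10^3.

1.84×10^3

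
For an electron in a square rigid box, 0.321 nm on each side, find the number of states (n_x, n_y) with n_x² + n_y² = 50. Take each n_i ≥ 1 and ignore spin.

degeneracy = 3

The level has n_x² + n_y² = 50. The ordered positive-integer solutions are (1, 7), (5, 5), (7, 1).
That gives 3 states.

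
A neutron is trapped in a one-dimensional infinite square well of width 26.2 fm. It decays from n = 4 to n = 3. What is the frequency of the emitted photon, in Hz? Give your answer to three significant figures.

f = 5.04×10^20 Hz

E_1 = h²/(8m_nL²) = 4.773×10^-14 J and ΔE = (4² − 3²)E_1 = 3.341×10^-13 J.
f = ΔE/h = 3.341×10^-13/6.626×10^-34 = 5.04×10^20 Hz.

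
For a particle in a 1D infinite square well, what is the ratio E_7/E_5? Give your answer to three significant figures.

E_n ∝ n², so E_7/E_5 = 7²/5² = 49/25 = 1.96.

1.96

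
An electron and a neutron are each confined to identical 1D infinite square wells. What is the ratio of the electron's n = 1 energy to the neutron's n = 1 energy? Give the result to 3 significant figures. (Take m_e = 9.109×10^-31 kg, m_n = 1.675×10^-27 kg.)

1.84×10^3

E_n ∝ 1/m at fixed n and L, so the ratio is m_n/m_e = 1.675×10^-27/9.109×10^-31 = 1.84×10^3.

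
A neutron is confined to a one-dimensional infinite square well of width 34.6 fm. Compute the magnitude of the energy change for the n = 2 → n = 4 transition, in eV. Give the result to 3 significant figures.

|ΔE| = 2.05×10^6 eV

E_1 = h²/(8m_nL²) = 2.737×10^-14 J.
|ΔE| = |2² − 4²|·E_1 = 12·2.737×10^-14 J = 3.284×10^-13 J = 2.05×10^6 eV.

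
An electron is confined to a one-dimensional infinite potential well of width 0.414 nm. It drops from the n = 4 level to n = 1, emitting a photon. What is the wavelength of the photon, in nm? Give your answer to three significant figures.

E_1 = h²/(8m_eL²) = 3.515×10^-19 J, so ΔE = (4² − 1²)E_1 = 5.273×10^-18 J.
λ = hc/ΔE = (6.626×10^-34·2.998×10^8)/5.273×10^-18 = 3.77×10^-8 m = 37.7 nm.

λ = 37.7 nm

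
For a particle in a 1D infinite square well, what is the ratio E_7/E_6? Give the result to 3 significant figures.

1.36

E_n ∝ n², so E_7/E_6 = 7²/6² = 49/36 = 1.36.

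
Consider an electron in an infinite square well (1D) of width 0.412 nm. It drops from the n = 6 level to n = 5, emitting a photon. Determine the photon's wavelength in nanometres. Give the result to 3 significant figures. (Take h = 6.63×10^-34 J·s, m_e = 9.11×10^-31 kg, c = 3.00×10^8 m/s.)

E_1 = h²/(8m_eL²) = 3.553×10^-19 J, so ΔE = (6² − 5²)E_1 = 3.908×10^-18 J.
λ = hc/ΔE = (6.63×10^-34·3.00×10^8)/3.908×10^-18 = 5.09×10^-8 m = 50.9 nm.

λ = 50.9 nm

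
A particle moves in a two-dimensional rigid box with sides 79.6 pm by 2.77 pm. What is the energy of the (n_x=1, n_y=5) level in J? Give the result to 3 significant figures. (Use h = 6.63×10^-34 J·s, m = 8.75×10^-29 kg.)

For a 2D rectangular well E = (h²/8m)·Σ n_i²/L_i² = (6.63×10^-34)²/(8·8.75×10^-29) · [1²/(79.6 pm)² + 5²/(2.77 pm)²].
Evaluating gives E = 2.05×10^-15 J.

E = 2.05×10^-15 J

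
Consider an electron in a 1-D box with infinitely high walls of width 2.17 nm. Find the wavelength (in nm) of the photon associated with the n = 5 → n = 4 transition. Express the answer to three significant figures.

λ = 1.73×10^3 nm

E_1 = h²/(8m_eL²) = 1.279×10^-20 J, so ΔE = (5² − 4²)E_1 = 1.151×10^-19 J.
λ = hc/ΔE = (6.626×10^-34·2.998×10^8)/1.151×10^-19 = 1.73×10^-6 m = 1.73×10^3 nm.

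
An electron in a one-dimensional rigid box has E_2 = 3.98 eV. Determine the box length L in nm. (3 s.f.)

From E_n = n²h²/(8m_eL²), L = n·h/√(8m_eE_n).
E_2 = 3.98 eV = 6.376×10^-19 J, so L = 2·6.626×10^-34/√(8·9.109×10^-31·6.376×10^-19) = 6.15×10^-10 m = 0.615 nm.

L = 0.615 nm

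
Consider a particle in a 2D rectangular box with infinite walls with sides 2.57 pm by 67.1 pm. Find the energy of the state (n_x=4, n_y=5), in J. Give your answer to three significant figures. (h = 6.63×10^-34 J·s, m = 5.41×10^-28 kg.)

For a 2D rectangular well E = (h²/8m)·Σ n_i²/L_i² = (6.63×10^-34)²/(8·5.41×10^-28) · [4²/(2.57 pm)² + 5²/(67.1 pm)²].
Evaluating gives E = 2.47×10^-16 J.

E = 2.47×10^-16 J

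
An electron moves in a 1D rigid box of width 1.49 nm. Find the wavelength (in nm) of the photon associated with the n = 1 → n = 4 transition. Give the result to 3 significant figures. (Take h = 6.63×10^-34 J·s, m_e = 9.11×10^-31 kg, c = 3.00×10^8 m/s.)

λ = 488 nm

E_1 = h²/(8m_eL²) = 2.717×10^-20 J, so ΔE = (4² − 1²)E_1 = 4.076×10^-19 J.
λ = hc/ΔE = (6.63×10^-34·3.00×10^8)/4.076×10^-19 = 4.88×10^-7 m = 488 nm.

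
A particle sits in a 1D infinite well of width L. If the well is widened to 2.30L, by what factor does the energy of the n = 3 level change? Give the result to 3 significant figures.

0.189

E_n ∝ 1/L², so the energy scales by 1/2.30² = 0.189.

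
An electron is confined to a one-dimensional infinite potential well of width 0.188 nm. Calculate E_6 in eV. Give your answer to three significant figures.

For an infinite well E_n = n²h²/(8m_eL²), so E_1 = h²/(8m_eL²) = (6.626×10^-34)²/(8·9.109×10^-31·(1.88×10^-10 m)²) = 1.705×10^-18 J.
Then E_6 = 6²·E_1 = 36·1.705×10^-18 J = 6.138×10^-17 J.
Converting, E_6 = 6.138×10^-17 J / (1.602×10^-19 J/eV) = 383 eV.

E_6 = 383 eV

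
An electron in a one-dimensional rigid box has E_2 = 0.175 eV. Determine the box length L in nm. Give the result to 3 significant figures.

From E_n = n²h²/(8m_eL²), L = n·h/√(8m_eE_n).
E_2 = 0.175 eV = 2.803×10^-20 J, so L = 2·6.626×10^-34/√(8·9.109×10^-31·2.803×10^-20) = 2.93×10^-9 m = 2.93 nm.

L = 2.93 nm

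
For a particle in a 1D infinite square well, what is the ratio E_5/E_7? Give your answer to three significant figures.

0.510

E_n ∝ n², so E_5/E_7 = 5²/7² = 25/49 = 0.510.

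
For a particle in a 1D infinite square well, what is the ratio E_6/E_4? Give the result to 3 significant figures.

2.25

E_n ∝ n², so E_6/E_4 = 6²/4² = 36/16 = 2.25.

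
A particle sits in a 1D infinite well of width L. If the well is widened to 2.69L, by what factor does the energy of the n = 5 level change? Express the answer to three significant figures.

E_n ∝ 1/L², so the energy scales by 1/2.69² = 0.138.

0.138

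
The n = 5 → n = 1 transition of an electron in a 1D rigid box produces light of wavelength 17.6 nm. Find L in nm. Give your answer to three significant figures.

L = 0.358 nm

The photon carries ΔE = hc/λ = 6.626×10^-34·2.998×10^8/1.76×10^-8 m = 1.129×10^-17 J.
Since ΔE = (5² − 1²)E_1, E_1 = 4.704×10^-19 J, and L = h/√(8m_eE_1) = 3.58×10^-10 m = 0.358 nm.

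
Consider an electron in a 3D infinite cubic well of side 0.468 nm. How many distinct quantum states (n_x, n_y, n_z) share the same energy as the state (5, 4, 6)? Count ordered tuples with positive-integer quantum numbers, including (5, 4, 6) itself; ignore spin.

The level has n_x² + n_y² + n_z² = 77. The ordered positive-integer solutions are (2, 3, 8), (2, 8, 3), (3, 2, 8), (3, 8, 2), (4, 5, 6), (4, 6, 5), (5, 4, 6), (5, 6, 4), (6, 4, 5), (6, 5, 4), (8, 2, 3), (8, 3, 2).
That gives 12 states.

degeneracy = 12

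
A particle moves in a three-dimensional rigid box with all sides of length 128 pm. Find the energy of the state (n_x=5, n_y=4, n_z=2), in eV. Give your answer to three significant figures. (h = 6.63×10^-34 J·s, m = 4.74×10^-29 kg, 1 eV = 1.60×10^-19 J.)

E = 19.9 eV

For a 3D rectangular well E = (h²/8m)·Σ n_i²/L_i² = (6.63×10^-34)²/(8·4.74×10^-29) · [5²/(128 pm)² + 4²/(128 pm)² + 2²/(128 pm)²].
Evaluating gives E = 3.184×10^-18 J = 19.9 eV.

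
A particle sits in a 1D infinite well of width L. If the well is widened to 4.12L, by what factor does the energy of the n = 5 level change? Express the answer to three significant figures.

E_n ∝ 1/L², so the energy scales by 1/4.12² = 0.0589.

0.0589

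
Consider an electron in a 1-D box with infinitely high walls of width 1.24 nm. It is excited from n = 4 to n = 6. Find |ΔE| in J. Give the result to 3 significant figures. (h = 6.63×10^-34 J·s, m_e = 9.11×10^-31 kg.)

|ΔE| = 7.85×10^-19 J

E_1 = h²/(8m_eL²) = 3.923×10^-20 J.
|ΔE| = |4² − 6²|·E_1 = 20·3.923×10^-20 J = 7.85×10^-19 J.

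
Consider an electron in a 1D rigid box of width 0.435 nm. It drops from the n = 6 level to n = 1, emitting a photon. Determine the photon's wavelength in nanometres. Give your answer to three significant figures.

E_1 = h²/(8m_eL²) = 3.184×10^-19 J, so ΔE = (6² − 1²)E_1 = 1.114×10^-17 J.
λ = hc/ΔE = (6.626×10^-34·2.998×10^8)/1.114×10^-17 = 1.78×10^-8 m = 17.8 nm.

λ = 17.8 nm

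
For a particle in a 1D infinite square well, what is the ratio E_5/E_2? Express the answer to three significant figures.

E_n ∝ n², so E_5/E_2 = 5²/2² = 25/4 = 6.25.

6.25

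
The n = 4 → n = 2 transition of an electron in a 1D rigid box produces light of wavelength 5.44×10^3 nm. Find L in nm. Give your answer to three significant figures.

The photon carries ΔE = hc/λ = 6.626×10^-34·2.998×10^8/5.44×10^-6 m = 3.652×10^-20 J.
Since ΔE = (4² − 2²)E_1, E_1 = 3.043×10^-21 J, and L = h/√(8m_eE_1) = 4.45×10^-9 m = 4.45 nm.

L = 4.45 nm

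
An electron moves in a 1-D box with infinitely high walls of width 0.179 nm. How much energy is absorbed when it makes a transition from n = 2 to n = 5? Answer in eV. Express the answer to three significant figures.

|ΔE| = 246 eV

E_1 = h²/(8m_eL²) = 1.880×10^-18 J.
|ΔE| = |2² − 5²|·E_1 = 21·1.880×10^-18 J = 3.948×10^-17 J = 246 eV.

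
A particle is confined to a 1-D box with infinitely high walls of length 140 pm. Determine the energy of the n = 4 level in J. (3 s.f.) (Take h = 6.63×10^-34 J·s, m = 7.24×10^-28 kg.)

E_4 = 6.20×10^-20 J

For an infinite well E_n = n²h²/(8mL²), so E_1 = h²/(8mL²) = (6.63×10^-34)²/(8·7.24×10^-28·(1.40×10^-10 m)²) = 3.872×10^-21 J.
Then E_4 = 4²·E_1 = 16·3.872×10^-21 J = 6.20×10^-20 J.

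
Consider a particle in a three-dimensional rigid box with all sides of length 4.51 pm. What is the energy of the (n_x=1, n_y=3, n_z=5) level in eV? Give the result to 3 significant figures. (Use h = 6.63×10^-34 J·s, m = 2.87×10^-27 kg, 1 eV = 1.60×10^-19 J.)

For a 3D rectangular well E = (h²/8m)·Σ n_i²/L_i² = (6.63×10^-34)²/(8·2.87×10^-27) · [1²/(4.51 pm)² + 3²/(4.51 pm)² + 5²/(4.51 pm)²].
Evaluating gives E = 3.294×10^-17 J = 206 eV.

E = 206 eV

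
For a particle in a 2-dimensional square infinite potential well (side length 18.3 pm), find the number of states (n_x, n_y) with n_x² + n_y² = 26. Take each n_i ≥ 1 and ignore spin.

The level has n_x² + n_y² = 26. The ordered positive-integer solutions are (1, 5), (5, 1).
That gives 2 states.

degeneracy = 2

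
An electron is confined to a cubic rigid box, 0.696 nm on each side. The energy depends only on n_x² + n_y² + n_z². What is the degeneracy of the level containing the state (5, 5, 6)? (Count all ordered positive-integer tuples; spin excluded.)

The level has n_x² + n_y² + n_z² = 86. The ordered positive-integer solutions are (1, 2, 9), (1, 6, 7), (1, 7, 6), (1, 9, 2), (2, 1, 9), (2, 9, 1), (5, 5, 6), (5, 6, 5), (6, 1, 7), (6, 5, 5), (6, 7, 1), (7, 1, 6), (7, 6, 1), (9, 1, 2), (9, 2, 1).
That gives 15 states.

degeneracy = 15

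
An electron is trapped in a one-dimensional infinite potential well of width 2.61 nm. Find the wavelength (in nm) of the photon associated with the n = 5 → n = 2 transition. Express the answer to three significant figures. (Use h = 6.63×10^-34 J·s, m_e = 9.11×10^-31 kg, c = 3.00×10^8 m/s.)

E_1 = h²/(8m_eL²) = 8.854×10^-21 J, so ΔE = (5² − 2²)E_1 = 1.859×10^-19 J.
λ = hc/ΔE = (6.63×10^-34·3.00×10^8)/1.859×10^-19 = 1.07×10^-6 m = 1.07×10^3 nm.

λ = 1.07×10^3 nm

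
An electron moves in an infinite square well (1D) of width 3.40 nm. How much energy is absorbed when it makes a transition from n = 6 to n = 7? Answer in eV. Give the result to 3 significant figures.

E_1 = h²/(8m_eL²) = 5.212×10^-21 J.
|ΔE| = |6² − 7²|·E_1 = 13·5.212×10^-21 J = 6.776×10^-20 J = 0.423 eV.

|ΔE| = 0.423 eV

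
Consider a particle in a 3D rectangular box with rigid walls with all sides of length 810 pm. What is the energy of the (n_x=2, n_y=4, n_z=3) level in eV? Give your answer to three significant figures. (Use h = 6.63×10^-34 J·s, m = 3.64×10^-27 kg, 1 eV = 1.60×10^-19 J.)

For a 3D rectangular well E = (h²/8m)·Σ n_i²/L_i² = (6.63×10^-34)²/(8·3.64×10^-27) · [2²/(810 pm)² + 4²/(810 pm)² + 3²/(810 pm)²].
Evaluating gives E = 6.672×10^-22 J = 0.00417 eV.

E = 0.00417 eV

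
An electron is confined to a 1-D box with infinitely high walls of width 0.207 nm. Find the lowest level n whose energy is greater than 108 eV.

n = 4

E_1 = h²/(8m_eL²) = 1.406×10^-18 J = 8.777 eV.
Need n² > 108/8.777 = 12.30, i.e. n > 3.507.
The smallest integer satisfying this is n = 4.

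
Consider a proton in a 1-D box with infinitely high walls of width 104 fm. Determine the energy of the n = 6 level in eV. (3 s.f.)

For an infinite well E_n = n²h²/(8m_pL²), so E_1 = h²/(8m_pL²) = (6.626×10^-34)²/(8·1.673×10^-27·(1.04×10^-13 m)²) = 3.033×10^-15 J.
Then E_6 = 6²·E_1 = 36·3.033×10^-15 J = 1.092×10^-13 J.
Converting, E_6 = 1.092×10^-13 J / (1.602×10^-19 J/eV) = 6.82×10^5 eV.

E_6 = 6.82×10^5 eV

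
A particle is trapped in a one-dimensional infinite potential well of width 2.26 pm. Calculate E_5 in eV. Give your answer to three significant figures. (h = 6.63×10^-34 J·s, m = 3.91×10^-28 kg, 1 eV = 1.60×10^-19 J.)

E_5 = 4.30×10^3 eV

For an infinite well E_n = n²h²/(8mL²), so E_1 = h²/(8mL²) = (6.63×10^-34)²/(8·3.91×10^-28·(2.26×10^-12 m)²) = 2.751×10^-17 J.
Then E_5 = 5²·E_1 = 25·2.751×10^-17 J = 6.877×10^-16 J.
Converting, E_5 = 6.877×10^-16 J / (1.60×10^-19 J/eV) = 4.30×10^3 eV.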